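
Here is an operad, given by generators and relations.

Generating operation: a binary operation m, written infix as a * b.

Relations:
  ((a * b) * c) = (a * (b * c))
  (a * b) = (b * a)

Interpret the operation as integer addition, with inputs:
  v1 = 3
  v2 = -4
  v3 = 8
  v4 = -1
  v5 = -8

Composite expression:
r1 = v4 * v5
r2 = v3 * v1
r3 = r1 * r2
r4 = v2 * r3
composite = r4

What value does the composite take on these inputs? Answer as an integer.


-2

(v4 * v5) = -9
(v3 * v1) = 11
((v4 * v5) * (v3 * v1)) = 2
(v2 * ((v4 * v5) * (v3 * v1))) = -2


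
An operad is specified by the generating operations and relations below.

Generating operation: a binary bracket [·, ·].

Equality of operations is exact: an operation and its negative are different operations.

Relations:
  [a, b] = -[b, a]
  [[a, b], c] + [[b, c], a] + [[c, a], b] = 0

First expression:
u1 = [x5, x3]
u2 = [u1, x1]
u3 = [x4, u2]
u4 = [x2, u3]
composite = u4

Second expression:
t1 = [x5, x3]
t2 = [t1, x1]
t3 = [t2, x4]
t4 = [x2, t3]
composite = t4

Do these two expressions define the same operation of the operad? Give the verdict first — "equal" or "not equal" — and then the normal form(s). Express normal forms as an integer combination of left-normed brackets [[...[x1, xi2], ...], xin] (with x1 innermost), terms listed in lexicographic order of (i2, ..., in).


not equal: they reduce to [[[[x1, x3], x5], x4], x2] - [[[[x1, x5], x3], x4], x2] and -[[[[x1, x3], x5], x4], x2] + [[[[x1, x5], x3], x4], x2]

The first expression, normalized: [[[[x1, x3], x5], x4], x2] - [[[[x1, x5], x3], x4], x2]
The second expression, normalized: -[[[[x1, x3], x5], x4], x2] + [[[[x1, x5], x3], x4], x2]
Distinct normal forms: not equal.


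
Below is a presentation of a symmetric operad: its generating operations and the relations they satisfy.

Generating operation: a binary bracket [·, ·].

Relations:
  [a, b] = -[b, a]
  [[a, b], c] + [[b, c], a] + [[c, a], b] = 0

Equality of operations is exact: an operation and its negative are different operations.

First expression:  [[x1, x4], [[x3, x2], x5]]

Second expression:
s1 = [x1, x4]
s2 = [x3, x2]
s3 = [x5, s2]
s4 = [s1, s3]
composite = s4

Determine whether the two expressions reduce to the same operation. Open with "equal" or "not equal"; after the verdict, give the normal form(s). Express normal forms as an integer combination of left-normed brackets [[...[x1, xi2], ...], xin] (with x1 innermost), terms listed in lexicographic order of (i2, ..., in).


not equal: they reduce to -[[[[x1, x4], x2], x3], x5] + [[[[x1, x4], x3], x2], x5] + [[[[x1, x4], x5], x2], x3] - [[[[x1, x4], x5], x3], x2] and [[[[x1, x4], x2], x3], x5] - [[[[x1, x4], x3], x2], x5] - [[[[x1, x4], x5], x2], x3] + [[[[x1, x4], x5], x3], x2]

In normal form, the first expression is -[[[[x1, x4], x2], x3], x5] + [[[[x1, x4], x3], x2], x5] + [[[[x1, x4], x5], x2], x3] - [[[[x1, x4], x5], x3], x2]
In normal form, the second expression is [[[[x1, x4], x2], x3], x5] - [[[[x1, x4], x3], x2], x5] - [[[[x1, x4], x5], x2], x3] + [[[[x1, x4], x5], x3], x2]
The normal forms differ: not equal.


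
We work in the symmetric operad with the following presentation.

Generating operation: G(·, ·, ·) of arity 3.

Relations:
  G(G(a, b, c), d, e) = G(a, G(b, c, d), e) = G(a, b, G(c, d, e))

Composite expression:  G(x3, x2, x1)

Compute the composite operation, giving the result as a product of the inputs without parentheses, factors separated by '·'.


x3 · x2 · x1


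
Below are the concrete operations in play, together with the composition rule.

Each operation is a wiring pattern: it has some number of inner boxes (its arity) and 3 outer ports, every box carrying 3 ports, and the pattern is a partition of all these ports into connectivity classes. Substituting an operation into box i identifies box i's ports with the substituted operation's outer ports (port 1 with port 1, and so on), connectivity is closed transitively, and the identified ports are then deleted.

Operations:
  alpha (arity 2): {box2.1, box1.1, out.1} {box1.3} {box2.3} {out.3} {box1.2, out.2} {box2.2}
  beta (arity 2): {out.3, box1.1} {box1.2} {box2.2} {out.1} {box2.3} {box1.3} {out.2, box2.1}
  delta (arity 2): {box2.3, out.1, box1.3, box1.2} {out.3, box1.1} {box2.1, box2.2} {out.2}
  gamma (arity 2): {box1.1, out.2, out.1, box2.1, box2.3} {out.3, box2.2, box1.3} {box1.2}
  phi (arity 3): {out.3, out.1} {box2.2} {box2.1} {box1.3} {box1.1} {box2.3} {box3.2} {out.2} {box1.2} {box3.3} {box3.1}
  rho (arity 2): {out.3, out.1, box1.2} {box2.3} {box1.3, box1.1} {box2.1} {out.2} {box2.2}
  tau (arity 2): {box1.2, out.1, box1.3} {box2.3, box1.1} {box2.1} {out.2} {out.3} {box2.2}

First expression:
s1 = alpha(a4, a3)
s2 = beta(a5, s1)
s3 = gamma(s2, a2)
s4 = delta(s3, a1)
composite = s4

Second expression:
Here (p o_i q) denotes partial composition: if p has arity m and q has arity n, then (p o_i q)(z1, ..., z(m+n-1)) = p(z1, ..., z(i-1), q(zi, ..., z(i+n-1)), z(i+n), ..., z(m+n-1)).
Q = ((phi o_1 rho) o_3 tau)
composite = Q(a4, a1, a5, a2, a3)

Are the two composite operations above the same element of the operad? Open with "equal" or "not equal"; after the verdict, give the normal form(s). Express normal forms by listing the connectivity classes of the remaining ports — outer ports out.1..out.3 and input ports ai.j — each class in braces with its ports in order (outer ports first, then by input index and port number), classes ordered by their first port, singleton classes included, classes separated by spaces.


not equal; the first gives {out.1, out.3, a1.3, a2.1, a2.2, a2.3, a5.1} {out.2} {a1.1, a1.2} {a3.1, a4.1} {a3.2} {a3.3} {a4.2} {a4.3} {a5.2} {a5.3} and the second {out.1, out.3} {out.2} {a1.1} {a1.2} {a1.3} {a2.1} {a2.2} {a2.3, a5.1} {a3.1} {a3.2} {a3.3} {a4.1, a4.3} {a4.2} {a5.2, a5.3}

The first composite normalizes to {out.1, out.3, a1.3, a2.1, a2.2, a2.3, a5.1} {out.2} {a1.1, a1.2} {a3.1, a4.1} {a3.2} {a3.3} {a4.2} {a4.3} {a5.2} {a5.3}
The second composite normalizes to {out.1, out.3} {out.2} {a1.1} {a1.2} {a1.3} {a2.1} {a2.2} {a2.3, a5.1} {a3.1} {a3.2} {a3.3} {a4.1, a4.3} {a4.2} {a5.2, a5.3}
They disagree, so not equal.


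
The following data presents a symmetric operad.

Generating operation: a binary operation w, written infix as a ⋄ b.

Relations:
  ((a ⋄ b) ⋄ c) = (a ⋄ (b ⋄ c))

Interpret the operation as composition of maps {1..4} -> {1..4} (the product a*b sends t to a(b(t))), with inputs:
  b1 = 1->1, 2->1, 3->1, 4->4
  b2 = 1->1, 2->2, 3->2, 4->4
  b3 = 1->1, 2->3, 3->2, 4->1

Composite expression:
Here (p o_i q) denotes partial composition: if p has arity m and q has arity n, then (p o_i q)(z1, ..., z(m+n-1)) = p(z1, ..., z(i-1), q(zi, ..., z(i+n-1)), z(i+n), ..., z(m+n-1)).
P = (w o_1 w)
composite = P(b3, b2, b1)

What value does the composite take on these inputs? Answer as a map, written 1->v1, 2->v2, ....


1->1, 2->1, 3->1, 4->1

(b3 ⋄ b2) = 1->1, 2->3, 3->3, 4->1
((b3 ⋄ b2) ⋄ b1) = 1->1, 2->1, 3->1, 4->1


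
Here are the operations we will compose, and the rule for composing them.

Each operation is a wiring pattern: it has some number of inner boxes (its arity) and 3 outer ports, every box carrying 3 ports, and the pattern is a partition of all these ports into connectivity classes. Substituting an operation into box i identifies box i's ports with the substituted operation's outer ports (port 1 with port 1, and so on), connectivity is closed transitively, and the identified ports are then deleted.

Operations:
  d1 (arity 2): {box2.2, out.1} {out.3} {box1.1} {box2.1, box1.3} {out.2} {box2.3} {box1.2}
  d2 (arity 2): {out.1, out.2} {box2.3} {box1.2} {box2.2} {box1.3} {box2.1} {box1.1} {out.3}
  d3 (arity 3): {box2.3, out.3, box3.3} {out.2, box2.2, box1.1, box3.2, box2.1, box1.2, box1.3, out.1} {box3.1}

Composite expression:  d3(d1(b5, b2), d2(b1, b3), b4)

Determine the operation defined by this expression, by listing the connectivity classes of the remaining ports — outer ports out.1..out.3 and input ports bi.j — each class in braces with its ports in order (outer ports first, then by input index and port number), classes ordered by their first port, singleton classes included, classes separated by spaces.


{out.1, out.2, b2.2, b4.2} {out.3, b4.3} {b1.1} {b1.2} {b1.3} {b2.1, b5.3} {b2.3} {b3.1} {b3.2} {b3.3} {b4.1} {b5.1} {b5.2}

Reachability decides: close wires over d3-identified ports.
d1 over (b5, b2) gives {out.1, b2.2} {out.2} {out.3} {b2.1, b5.3} {b2.3} {b5.1} {b5.2}, out.j being that stage's outer ports
d2 over (b1, b3) gives {out.1, out.2} {out.3} {b1.1} {b1.2} {b1.3} {b3.1} {b3.2} {b3.3}, out.j being that stage's outer ports
d3 over (b5, b2, b1, b3, b4) gives {out.1, out.2, b2.2, b4.2} {out.3, b4.3} {b1.1} {b1.2} {b1.3} {b2.1, b5.3} {b2.3} {b3.1} {b3.2} {b3.3} {b4.1} {b5.1} {b5.2}, out.j being that stage's outer ports


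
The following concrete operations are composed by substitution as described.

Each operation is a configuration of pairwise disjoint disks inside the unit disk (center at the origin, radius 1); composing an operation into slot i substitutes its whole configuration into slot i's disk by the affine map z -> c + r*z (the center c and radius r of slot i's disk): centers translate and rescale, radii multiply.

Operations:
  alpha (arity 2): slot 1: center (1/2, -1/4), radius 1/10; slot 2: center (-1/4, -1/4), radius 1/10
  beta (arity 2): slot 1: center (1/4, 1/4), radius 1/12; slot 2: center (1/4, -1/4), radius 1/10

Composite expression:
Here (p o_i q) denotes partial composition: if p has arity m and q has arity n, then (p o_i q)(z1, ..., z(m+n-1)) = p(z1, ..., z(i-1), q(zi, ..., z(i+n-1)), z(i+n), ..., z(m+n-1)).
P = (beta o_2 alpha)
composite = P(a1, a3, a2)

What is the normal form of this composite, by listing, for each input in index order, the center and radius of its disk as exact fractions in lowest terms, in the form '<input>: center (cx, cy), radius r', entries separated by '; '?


a1: center (1/4, 1/4), radius 1/12; a2: center (9/40, -11/40), radius 1/100; a3: center (3/10, -11/40), radius 1/100

Below beta, radii multiply path by path; the a-disk centers shift.
input a1: composing its 1 substitution step yields center (1/4, 1/4), radius 1/12
input a3: composing its 2 substitution steps yields center (3/10, -11/40), radius 1/100
input a2: composing its 2 substitution steps yields center (9/40, -11/40), radius 1/100


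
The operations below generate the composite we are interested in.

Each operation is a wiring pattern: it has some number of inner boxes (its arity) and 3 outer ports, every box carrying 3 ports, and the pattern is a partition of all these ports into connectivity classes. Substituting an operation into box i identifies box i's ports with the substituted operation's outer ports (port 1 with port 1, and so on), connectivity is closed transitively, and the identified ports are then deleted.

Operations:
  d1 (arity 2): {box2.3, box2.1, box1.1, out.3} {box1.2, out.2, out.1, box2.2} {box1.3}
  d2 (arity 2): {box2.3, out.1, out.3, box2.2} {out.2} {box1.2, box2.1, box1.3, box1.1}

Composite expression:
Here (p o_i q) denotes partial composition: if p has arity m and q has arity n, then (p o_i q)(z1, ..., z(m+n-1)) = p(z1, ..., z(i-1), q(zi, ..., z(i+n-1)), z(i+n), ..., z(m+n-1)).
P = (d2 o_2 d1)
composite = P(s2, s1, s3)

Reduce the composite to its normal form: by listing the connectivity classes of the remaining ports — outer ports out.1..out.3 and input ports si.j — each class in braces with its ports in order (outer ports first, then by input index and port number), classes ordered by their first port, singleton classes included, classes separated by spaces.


{out.1, out.3, s1.1, s1.2, s2.1, s2.2, s2.3, s3.1, s3.2, s3.3} {out.2} {s1.3}


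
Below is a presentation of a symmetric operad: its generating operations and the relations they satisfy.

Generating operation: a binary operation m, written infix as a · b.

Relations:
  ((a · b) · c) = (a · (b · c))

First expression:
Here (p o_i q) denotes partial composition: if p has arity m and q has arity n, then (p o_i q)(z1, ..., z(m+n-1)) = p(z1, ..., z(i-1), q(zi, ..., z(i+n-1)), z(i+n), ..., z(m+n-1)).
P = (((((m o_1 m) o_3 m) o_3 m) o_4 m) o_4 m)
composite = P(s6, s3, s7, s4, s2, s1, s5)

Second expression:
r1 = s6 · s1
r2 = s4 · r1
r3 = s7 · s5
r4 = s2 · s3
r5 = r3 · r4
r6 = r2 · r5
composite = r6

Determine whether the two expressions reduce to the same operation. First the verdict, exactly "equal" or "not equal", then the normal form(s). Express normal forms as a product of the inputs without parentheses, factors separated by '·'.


Reducing the first expression gives s6 · s3 · s7 · s4 · s2 · s1 · s5
Reducing the second expression gives s4 · s6 · s1 · s7 · s5 · s2 · s3
They disagree, so not equal.

not equal — first s6 · s3 · s7 · s4 · s2 · s1 · s5, second s4 · s6 · s1 · s7 · s5 · s2 · s3


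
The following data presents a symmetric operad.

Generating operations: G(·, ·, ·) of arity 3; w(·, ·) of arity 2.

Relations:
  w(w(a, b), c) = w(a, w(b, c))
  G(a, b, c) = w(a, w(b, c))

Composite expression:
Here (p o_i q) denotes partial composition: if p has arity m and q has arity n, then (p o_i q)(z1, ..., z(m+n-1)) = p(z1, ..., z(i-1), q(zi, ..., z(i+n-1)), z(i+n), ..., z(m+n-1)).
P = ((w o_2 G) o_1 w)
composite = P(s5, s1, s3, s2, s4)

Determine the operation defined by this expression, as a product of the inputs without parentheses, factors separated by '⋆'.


The w-tree's shape is irrelevant; the s-reading-order decides.
w(s5, s1) unparenthesizes to s5 ⋆ s1
G(s3, s2, s4) unparenthesizes to s3 ⋆ s2 ⋆ s4
w(w(s5, s1), G(s3, s2, s4)) unparenthesizes to s5 ⋆ s1 ⋆ s3 ⋆ s2 ⋆ s4

s5 ⋆ s1 ⋆ s3 ⋆ s2 ⋆ s4


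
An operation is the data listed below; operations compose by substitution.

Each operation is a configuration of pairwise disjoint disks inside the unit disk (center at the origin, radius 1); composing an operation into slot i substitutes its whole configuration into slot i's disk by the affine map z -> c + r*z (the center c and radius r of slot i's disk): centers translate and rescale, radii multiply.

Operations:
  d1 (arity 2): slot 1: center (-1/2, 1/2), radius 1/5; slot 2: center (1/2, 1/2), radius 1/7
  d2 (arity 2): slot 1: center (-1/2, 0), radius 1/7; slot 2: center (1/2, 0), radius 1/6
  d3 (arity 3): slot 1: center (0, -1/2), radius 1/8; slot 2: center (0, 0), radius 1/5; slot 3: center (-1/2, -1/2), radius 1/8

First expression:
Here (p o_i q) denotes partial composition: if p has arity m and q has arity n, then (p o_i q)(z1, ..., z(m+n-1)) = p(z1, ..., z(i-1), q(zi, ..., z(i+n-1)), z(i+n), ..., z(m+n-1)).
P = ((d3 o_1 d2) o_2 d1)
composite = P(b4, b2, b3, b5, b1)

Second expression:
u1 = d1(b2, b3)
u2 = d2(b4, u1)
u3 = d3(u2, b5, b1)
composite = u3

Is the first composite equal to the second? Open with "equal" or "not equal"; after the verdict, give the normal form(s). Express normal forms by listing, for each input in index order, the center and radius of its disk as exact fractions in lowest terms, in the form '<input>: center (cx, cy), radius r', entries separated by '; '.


The first expression reduces to b1: center (-1/2, -1/2), radius 1/8; b2: center (5/96, -47/96), radius 1/240; b3: center (7/96, -47/96), radius 1/336; b4: center (-1/16, -1/2), radius 1/56; b5: center (0, 0), radius 1/5
The second expression reduces to b1: center (-1/2, -1/2), radius 1/8; b2: center (5/96, -47/96), radius 1/240; b3: center (7/96, -47/96), radius 1/336; b4: center (-1/16, -1/2), radius 1/56; b5: center (0, 0), radius 1/5
Both agree, so they are equal.

equal; both compose to b1: center (-1/2, -1/2), radius 1/8; b2: center (5/96, -47/96), radius 1/240; b3: center (7/96, -47/96), radius 1/336; b4: center (-1/16, -1/2), radius 1/56; b5: center (0, 0), radius 1/5


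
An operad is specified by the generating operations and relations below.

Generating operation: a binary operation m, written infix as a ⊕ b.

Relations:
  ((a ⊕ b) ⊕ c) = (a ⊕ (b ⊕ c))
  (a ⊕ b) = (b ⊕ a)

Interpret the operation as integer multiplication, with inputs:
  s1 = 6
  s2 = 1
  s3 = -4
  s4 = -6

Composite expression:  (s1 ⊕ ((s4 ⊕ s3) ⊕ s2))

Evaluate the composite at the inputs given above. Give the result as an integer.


144

(s4 ⊕ s3) = 24
((s4 ⊕ s3) ⊕ s2) = 24
(s1 ⊕ ((s4 ⊕ s3) ⊕ s2)) = 144


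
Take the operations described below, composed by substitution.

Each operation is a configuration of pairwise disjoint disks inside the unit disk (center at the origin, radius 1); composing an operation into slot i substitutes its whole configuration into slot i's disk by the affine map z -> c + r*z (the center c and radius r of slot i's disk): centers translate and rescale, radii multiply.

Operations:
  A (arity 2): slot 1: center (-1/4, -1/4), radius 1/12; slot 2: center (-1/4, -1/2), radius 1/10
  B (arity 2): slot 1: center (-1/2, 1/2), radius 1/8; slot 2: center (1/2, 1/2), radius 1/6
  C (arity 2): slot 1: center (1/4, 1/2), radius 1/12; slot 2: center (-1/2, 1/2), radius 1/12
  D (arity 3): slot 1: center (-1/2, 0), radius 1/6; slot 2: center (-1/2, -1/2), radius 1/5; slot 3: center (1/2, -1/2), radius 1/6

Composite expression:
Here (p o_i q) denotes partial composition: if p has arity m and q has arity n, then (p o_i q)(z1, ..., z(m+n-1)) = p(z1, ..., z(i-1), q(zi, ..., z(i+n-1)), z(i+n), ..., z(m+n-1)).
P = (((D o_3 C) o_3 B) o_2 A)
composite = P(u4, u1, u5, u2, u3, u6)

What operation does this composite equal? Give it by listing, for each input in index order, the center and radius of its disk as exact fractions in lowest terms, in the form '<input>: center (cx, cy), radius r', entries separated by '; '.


u1: center (-11/20, -11/20), radius 1/60; u2: center (77/144, -59/144), radius 1/576; u3: center (79/144, -59/144), radius 1/432; u4: center (-1/2, 0), radius 1/6; u5: center (-11/20, -3/5), radius 1/50; u6: center (5/12, -5/12), radius 1/72

Each u-disk chains the slot maps above it in D; radii multiply.
u4: after 1 affine step, its disk has center (-1/2, 0), radius 1/6
u1: after 2 affine steps, its disk has center (-11/20, -11/20), radius 1/60
u5: after 2 affine steps, its disk has center (-11/20, -3/5), radius 1/50
u2: after 3 affine steps, its disk has center (77/144, -59/144), radius 1/576
u3: after 3 affine steps, its disk has center (79/144, -59/144), radius 1/432
u6: after 2 affine steps, its disk has center (5/12, -5/12), radius 1/72


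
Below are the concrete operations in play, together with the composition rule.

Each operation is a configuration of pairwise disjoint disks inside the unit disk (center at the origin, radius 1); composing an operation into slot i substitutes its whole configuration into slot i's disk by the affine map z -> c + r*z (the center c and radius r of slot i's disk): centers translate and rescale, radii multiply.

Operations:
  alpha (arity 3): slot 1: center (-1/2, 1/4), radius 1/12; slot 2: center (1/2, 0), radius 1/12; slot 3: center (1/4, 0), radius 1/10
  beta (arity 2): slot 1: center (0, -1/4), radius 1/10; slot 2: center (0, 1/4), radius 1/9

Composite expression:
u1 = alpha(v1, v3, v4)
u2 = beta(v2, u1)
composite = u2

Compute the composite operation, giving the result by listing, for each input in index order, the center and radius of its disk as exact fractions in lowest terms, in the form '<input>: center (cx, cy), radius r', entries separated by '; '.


v1: center (-1/18, 5/18), radius 1/108; v2: center (0, -1/4), radius 1/10; v3: center (1/18, 1/4), radius 1/108; v4: center (1/36, 1/4), radius 1/90


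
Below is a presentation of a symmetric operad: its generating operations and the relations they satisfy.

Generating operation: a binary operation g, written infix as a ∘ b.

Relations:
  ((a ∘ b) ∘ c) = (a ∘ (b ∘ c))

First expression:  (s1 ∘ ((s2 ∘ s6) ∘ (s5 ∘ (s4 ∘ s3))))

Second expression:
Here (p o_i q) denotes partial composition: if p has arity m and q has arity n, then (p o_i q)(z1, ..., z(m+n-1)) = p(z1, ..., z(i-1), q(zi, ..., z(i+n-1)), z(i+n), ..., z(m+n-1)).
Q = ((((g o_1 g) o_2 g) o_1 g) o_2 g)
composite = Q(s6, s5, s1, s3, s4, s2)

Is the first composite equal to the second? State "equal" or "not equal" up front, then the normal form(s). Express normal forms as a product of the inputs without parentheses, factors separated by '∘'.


not equal; the first gives s1 ∘ s2 ∘ s6 ∘ s5 ∘ s4 ∘ s3 and the second s6 ∘ s5 ∘ s1 ∘ s3 ∘ s4 ∘ s2

Reducing the first expression gives s1 ∘ s2 ∘ s6 ∘ s5 ∘ s4 ∘ s3
Reducing the second expression gives s6 ∘ s5 ∘ s1 ∘ s3 ∘ s4 ∘ s2
Different reductions; not equal.


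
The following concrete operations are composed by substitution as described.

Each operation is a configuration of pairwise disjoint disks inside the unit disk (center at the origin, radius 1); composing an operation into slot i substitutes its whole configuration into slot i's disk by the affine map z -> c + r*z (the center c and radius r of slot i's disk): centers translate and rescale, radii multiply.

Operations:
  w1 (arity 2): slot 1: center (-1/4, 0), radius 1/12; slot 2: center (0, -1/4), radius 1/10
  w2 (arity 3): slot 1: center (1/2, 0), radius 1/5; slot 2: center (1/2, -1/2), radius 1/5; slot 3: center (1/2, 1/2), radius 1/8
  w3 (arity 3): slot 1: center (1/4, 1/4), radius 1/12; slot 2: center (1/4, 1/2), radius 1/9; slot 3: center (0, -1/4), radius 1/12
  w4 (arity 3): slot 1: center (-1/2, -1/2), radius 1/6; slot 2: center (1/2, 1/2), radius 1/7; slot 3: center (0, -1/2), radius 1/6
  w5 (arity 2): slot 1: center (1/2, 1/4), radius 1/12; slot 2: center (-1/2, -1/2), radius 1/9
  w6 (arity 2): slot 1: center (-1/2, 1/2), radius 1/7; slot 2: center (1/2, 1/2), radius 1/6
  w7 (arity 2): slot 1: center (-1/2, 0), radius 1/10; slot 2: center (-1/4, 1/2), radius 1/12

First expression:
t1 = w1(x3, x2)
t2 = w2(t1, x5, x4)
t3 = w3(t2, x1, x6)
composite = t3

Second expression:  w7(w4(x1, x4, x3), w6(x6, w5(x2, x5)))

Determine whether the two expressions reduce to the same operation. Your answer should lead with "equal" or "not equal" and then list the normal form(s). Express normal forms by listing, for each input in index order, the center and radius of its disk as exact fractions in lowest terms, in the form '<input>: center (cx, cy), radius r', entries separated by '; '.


Reducing the first expression gives x1: center (1/4, 1/2), radius 1/9; x2: center (7/24, 59/240), radius 1/600; x3: center (23/80, 1/4), radius 1/720; x4: center (7/24, 7/24), radius 1/96; x5: center (7/24, 5/24), radius 1/60; x6: center (0, -1/4), radius 1/12
Reducing the second expression gives x1: center (-11/20, -1/20), radius 1/60; x2: center (-29/144, 157/288), radius 1/864; x3: center (-1/2, -1/20), radius 1/60; x4: center (-9/20, 1/20), radius 1/70; x5: center (-31/144, 77/144), radius 1/648; x6: center (-7/24, 13/24), radius 1/84
Distinct normal forms: not equal.

not equal — first x1: center (1/4, 1/2), radius 1/9; x2: center (7/24, 59/240), radius 1/600; x3: center (23/80, 1/4), radius 1/720; x4: center (7/24, 7/24), radius 1/96; x5: center (7/24, 5/24), radius 1/60; x6: center (0, -1/4), radius 1/12, second x1: center (-11/20, -1/20), radius 1/60; x2: center (-29/144, 157/288), radius 1/864; x3: center (-1/2, -1/20), radius 1/60; x4: center (-9/20, 1/20), radius 1/70; x5: center (-31/144, 77/144), radius 1/648; x6: center (-7/24, 13/24), radius 1/84


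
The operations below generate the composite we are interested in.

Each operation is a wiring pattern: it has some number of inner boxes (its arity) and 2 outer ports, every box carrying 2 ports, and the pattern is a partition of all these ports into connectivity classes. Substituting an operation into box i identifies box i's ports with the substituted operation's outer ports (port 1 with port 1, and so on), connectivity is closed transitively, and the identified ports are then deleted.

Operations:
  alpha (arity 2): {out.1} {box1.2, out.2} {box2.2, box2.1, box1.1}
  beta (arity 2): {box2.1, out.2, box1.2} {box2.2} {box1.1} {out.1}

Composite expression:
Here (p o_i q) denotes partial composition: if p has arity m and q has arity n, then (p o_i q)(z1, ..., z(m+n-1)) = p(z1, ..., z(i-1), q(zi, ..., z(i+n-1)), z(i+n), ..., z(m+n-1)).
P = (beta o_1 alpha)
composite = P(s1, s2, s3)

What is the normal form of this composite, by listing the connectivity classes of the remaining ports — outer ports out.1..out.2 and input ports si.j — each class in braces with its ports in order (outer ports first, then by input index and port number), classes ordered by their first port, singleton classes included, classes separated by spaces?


{out.1} {out.2, s1.2, s3.1} {s1.1, s2.1, s2.2} {s3.2}

After gluing at beta, chains via deleted ports link the s-ports.
composing alpha on (s1, s2), with out.j its own outer ports: {out.1} {out.2, s1.2} {s1.1, s2.1, s2.2}
composing beta on (s1, s2, s3), with out.j its own outer ports: {out.1} {out.2, s1.2, s3.1} {s1.1, s2.1, s2.2} {s3.2}


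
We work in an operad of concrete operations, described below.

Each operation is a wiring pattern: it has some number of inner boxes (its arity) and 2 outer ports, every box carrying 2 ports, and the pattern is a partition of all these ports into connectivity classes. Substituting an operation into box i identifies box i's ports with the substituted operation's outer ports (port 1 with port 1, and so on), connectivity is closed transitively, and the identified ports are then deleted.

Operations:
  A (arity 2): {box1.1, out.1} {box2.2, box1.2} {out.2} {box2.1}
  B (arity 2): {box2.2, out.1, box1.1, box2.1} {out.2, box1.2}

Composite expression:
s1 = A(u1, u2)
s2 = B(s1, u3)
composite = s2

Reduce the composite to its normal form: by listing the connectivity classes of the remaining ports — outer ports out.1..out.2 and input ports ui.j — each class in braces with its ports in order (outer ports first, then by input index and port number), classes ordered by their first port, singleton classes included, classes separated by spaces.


Treat the ports identified at B as solder joints: merge, then drop.
the subtree at A composes to {out.1, u1.1} {out.2} {u1.2, u2.2} {u2.1} on (u1, u2); out.j = own outer ports
the subtree at B composes to {out.1, u1.1, u3.1, u3.2} {out.2} {u1.2, u2.2} {u2.1} on (u1, u2, u3); out.j = own outer ports

{out.1, u1.1, u3.1, u3.2} {out.2} {u1.2, u2.2} {u2.1}


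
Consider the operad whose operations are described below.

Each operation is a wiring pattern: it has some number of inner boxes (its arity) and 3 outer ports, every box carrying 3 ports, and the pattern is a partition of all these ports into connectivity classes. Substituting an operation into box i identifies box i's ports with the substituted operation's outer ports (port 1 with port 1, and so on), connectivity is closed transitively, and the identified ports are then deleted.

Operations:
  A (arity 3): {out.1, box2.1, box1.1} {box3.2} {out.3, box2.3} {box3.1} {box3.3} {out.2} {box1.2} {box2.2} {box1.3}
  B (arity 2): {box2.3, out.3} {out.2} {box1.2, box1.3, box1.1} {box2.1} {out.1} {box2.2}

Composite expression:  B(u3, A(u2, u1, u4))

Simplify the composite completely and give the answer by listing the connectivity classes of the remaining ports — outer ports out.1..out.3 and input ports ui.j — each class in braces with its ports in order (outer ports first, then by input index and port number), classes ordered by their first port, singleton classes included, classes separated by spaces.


Substituting into B glues patterns; closure does the rest.
after A, the pattern on (u2, u1, u4) reads {out.1, u1.1, u2.1} {out.2} {out.3, u1.3} {u1.2} {u2.2} {u2.3} {u4.1} {u4.2} {u4.3} (out.j = its outer ports)
after B, the pattern on (u3, u2, u1, u4) reads {out.1} {out.2} {out.3, u1.3} {u1.1, u2.1} {u1.2} {u2.2} {u2.3} {u3.1, u3.2, u3.3} {u4.1} {u4.2} {u4.3} (out.j = its outer ports)

{out.1} {out.2} {out.3, u1.3} {u1.1, u2.1} {u1.2} {u2.2} {u2.3} {u3.1, u3.2, u3.3} {u4.1} {u4.2} {u4.3}


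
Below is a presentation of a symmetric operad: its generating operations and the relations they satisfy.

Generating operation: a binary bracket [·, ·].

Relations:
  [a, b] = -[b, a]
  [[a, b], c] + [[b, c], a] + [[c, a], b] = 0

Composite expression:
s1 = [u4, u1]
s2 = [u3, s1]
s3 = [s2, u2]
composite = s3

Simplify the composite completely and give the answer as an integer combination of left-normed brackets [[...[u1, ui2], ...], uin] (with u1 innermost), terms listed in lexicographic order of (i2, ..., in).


[[[u1, u4], u3], u2]


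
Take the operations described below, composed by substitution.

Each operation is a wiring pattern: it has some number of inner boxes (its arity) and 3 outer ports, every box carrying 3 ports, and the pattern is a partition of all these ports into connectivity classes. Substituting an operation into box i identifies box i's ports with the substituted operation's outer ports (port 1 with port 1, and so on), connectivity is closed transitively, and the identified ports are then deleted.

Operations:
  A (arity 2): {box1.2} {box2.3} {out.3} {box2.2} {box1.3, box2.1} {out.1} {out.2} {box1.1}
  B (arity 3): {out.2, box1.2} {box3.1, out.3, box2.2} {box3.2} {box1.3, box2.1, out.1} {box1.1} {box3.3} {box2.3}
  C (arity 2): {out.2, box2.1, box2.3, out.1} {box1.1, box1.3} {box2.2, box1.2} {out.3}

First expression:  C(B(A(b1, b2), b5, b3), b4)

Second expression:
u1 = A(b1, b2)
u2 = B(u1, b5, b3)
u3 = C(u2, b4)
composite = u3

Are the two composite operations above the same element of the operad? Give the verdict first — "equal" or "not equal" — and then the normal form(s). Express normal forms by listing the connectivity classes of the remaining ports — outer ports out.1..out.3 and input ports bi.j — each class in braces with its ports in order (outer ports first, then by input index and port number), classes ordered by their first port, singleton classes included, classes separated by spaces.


Reducing the first expression gives {out.1, out.2, b4.1, b4.3} {out.3} {b1.1} {b1.2} {b1.3, b2.1} {b2.2} {b2.3} {b3.1, b5.1, b5.2} {b3.2} {b3.3} {b4.2} {b5.3}
Reducing the second expression gives {out.1, out.2, b4.1, b4.3} {out.3} {b1.1} {b1.2} {b1.3, b2.1} {b2.2} {b2.3} {b3.1, b5.1, b5.2} {b3.2} {b3.3} {b4.2} {b5.3}
The forms coincide; equal.

equal: each reduces to {out.1, out.2, b4.1, b4.3} {out.3} {b1.1} {b1.2} {b1.3, b2.1} {b2.2} {b2.3} {b3.1, b5.1, b5.2} {b3.2} {b3.3} {b4.2} {b5.3}


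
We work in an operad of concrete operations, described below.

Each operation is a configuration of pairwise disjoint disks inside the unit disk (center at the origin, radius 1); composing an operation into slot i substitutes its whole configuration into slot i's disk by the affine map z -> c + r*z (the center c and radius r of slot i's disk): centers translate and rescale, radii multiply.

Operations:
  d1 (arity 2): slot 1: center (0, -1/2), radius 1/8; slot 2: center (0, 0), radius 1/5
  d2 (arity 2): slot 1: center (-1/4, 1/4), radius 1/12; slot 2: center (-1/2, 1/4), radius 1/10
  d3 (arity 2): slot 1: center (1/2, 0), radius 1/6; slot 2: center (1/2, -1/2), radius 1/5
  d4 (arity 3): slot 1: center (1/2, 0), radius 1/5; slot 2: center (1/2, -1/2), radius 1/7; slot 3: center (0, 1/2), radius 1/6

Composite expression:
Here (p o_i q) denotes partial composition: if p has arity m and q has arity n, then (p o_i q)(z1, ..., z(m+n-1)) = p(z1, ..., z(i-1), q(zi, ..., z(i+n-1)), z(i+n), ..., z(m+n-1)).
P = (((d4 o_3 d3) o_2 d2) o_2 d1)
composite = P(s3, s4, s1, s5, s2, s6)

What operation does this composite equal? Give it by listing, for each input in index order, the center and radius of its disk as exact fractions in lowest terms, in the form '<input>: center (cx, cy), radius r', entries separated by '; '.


s1: center (13/28, -13/28), radius 1/420; s2: center (1/12, 1/2), radius 1/36; s3: center (1/2, 0), radius 1/5; s4: center (13/28, -79/168), radius 1/672; s5: center (3/7, -13/28), radius 1/70; s6: center (1/12, 5/12), radius 1/30

Follow each s-input down from d4: c' goes to c + r*c', radius to r*r'.
input s3: composing its 1 substitution step yields center (1/2, 0), radius 1/5
input s4: composing its 3 substitution steps yields center (13/28, -79/168), radius 1/672
input s1: composing its 3 substitution steps yields center (13/28, -13/28), radius 1/420
input s5: composing its 2 substitution steps yields center (3/7, -13/28), radius 1/70
input s2: composing its 2 substitution steps yields center (1/12, 1/2), radius 1/36
input s6: composing its 2 substitution steps yields center (1/12, 5/12), radius 1/30


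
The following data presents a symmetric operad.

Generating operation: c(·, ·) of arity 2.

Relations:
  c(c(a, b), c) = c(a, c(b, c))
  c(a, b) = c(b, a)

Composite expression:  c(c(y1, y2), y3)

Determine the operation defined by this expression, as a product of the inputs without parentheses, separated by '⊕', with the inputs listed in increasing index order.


y1 ⊕ y2 ⊕ y3

Reordering under c is free, so list the y-inputs canonically.
c(y1, y2) flattens to y1 ⊕ y2
c(c(y1, y2), y3) flattens to y1 ⊕ y2 ⊕ y3
commutativity sorts the factors: y1 ⊕ y2 ⊕ y3


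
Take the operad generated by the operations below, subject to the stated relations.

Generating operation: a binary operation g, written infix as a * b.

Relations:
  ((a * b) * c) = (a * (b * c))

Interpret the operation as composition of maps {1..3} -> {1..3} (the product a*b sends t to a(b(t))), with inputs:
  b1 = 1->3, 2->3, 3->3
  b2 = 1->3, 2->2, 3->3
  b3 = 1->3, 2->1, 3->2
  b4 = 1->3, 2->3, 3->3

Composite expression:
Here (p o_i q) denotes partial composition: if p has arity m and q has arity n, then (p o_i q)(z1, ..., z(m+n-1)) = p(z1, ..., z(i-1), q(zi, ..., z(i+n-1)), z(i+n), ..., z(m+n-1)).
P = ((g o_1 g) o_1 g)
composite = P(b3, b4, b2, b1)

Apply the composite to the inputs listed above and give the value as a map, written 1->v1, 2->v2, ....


1->2, 2->2, 3->2

(b3 * b4) = 1->2, 2->2, 3->2
((b3 * b4) * b2) = 1->2, 2->2, 3->2
(((b3 * b4) * b2) * b1) = 1->2, 2->2, 3->2


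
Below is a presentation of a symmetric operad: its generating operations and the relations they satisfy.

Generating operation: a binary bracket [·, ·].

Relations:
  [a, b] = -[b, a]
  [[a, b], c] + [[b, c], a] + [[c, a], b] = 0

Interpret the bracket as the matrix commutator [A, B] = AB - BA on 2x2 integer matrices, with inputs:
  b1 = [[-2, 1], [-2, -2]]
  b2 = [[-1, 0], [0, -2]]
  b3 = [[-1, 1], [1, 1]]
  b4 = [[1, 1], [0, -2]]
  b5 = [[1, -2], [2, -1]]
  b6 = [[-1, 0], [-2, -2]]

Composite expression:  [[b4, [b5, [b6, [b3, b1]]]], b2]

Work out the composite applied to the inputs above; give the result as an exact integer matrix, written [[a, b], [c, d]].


[[0, 4], [144, 0]]

[b3, b1] = [[-3, -2], [-4, 3]]
[b6, [b3, b1]] = [[-4, -2], [16, 4]]
[b5, [b6, [b3, b1]]] = [[-28, -20], [-48, 28]]
[b4, [b5, [b6, [b3, b1]]]] = [[-48, -4], [144, 48]]
[[b4, [b5, [b6, [b3, b1]]]], b2] = [[0, 4], [144, 0]]


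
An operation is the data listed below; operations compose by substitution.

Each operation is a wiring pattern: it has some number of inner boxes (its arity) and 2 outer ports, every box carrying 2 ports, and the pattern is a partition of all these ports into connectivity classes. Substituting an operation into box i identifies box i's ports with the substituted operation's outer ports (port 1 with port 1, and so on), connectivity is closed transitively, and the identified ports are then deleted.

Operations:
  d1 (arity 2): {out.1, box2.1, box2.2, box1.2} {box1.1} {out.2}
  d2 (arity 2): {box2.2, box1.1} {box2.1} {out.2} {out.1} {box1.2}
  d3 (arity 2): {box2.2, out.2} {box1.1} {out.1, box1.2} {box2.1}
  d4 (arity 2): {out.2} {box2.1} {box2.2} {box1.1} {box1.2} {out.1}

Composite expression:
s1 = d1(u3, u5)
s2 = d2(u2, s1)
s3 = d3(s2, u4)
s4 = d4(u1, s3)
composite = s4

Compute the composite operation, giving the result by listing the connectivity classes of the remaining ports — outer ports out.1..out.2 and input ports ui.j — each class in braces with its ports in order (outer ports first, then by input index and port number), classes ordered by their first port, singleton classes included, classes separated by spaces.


{out.1} {out.2} {u1.1} {u1.2} {u2.1} {u2.2} {u3.1} {u3.2, u5.1, u5.2} {u4.1} {u4.2}

Reachability decides: close wires over d4-identified ports.
composing d1 on (u3, u5), with out.j its own outer ports: {out.1, u3.2, u5.1, u5.2} {out.2} {u3.1}
composing d2 on (u2, u3, u5), with out.j its own outer ports: {out.1} {out.2} {u2.1} {u2.2} {u3.1} {u3.2, u5.1, u5.2}
composing d3 on (u2, u3, u5, u4), with out.j its own outer ports: {out.1} {out.2, u4.2} {u2.1} {u2.2} {u3.1} {u3.2, u5.1, u5.2} {u4.1}
composing d4 on (u1, u2, u3, u5, u4), with out.j its own outer ports: {out.1} {out.2} {u1.1} {u1.2} {u2.1} {u2.2} {u3.1} {u3.2, u5.1, u5.2} {u4.1} {u4.2}


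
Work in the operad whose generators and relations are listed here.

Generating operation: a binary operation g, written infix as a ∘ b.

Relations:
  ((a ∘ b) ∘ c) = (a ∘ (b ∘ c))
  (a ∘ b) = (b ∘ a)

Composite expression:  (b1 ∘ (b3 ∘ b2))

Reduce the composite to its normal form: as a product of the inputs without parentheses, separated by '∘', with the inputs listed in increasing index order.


b1 ∘ b2 ∘ b3

Shape and order are irrelevant to g; the b-input set decides.
(b3 ∘ b2) flattens to b3 ∘ b2
(b1 ∘ (b3 ∘ b2)) flattens to b1 ∘ b3 ∘ b2
the factors in increasing index order: b1 ∘ b2 ∘ b3


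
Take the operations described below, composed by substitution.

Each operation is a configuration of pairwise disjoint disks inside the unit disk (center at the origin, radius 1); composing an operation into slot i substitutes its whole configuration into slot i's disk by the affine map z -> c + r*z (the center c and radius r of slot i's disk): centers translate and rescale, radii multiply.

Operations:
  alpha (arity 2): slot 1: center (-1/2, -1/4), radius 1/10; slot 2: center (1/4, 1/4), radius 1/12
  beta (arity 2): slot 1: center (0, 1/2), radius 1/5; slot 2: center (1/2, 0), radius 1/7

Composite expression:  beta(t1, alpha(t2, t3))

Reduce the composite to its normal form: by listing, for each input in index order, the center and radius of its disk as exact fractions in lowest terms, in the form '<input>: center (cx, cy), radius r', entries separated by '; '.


t1: center (0, 1/2), radius 1/5; t2: center (3/7, -1/28), radius 1/70; t3: center (15/28, 1/28), radius 1/84


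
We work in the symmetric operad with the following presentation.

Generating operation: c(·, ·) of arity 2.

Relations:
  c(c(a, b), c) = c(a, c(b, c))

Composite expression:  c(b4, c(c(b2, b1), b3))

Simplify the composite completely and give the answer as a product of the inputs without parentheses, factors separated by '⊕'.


b4 ⊕ b2 ⊕ b1 ⊕ b3

Every regrouping of c is equal, so read the b-inputs in written order.
c(b2, b1) linearizes to b2 ⊕ b1
c(c(b2, b1), b3) linearizes to b2 ⊕ b1 ⊕ b3
c(b4, c(c(b2, b1), b3)) linearizes to b4 ⊕ b2 ⊕ b1 ⊕ b3


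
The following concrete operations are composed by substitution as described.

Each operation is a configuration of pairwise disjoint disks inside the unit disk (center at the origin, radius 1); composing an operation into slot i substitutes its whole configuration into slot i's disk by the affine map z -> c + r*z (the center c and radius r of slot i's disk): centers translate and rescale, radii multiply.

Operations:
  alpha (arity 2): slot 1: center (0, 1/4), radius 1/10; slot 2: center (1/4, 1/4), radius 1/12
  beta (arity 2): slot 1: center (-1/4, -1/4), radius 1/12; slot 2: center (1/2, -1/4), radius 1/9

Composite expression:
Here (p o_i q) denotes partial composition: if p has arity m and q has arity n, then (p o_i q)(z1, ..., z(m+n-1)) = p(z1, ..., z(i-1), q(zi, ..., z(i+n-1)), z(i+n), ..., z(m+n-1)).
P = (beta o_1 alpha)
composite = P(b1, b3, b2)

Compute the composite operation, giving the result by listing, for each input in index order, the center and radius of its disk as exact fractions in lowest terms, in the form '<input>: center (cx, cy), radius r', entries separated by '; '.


b1: center (-1/4, -11/48), radius 1/120; b2: center (1/2, -1/4), radius 1/9; b3: center (-11/48, -11/48), radius 1/144

Below beta, radii multiply path by path; the b-disk centers shift.
for b1, the 2-step affine chain lands on center (-1/4, -11/48), radius 1/120
for b3, the 2-step affine chain lands on center (-11/48, -11/48), radius 1/144
for b2, the 1-step affine chain lands on center (1/2, -1/4), radius 1/9
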